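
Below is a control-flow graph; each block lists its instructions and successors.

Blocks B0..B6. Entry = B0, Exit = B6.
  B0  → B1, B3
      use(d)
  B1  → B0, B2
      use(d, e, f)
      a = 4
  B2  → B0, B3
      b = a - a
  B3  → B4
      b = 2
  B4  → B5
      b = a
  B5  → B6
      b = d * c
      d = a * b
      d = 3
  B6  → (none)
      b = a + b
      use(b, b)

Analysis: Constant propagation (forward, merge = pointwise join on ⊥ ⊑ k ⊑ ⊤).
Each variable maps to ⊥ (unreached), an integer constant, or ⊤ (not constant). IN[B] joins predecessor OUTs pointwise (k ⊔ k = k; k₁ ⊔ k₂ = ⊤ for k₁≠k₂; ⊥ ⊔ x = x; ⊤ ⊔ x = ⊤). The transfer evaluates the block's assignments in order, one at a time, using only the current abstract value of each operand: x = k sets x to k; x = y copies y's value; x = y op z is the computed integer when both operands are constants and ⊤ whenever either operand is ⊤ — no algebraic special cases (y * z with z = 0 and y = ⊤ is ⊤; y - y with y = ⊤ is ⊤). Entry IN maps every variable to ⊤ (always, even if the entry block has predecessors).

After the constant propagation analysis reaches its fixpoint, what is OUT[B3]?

Converged values:
  B0: | IN=(all ⊤) | OUT=(all ⊤)
  B1: | IN=(all ⊤) | OUT={a:4; rest ⊤}
  B2: | IN={a:4; rest ⊤} | OUT={a:4, b:0; rest ⊤}
  B3: | IN=(all ⊤) | OUT={b:2; rest ⊤}
  B4: | IN={b:2; rest ⊤} | OUT=(all ⊤)
  B5: | IN=(all ⊤) | OUT={d:3; rest ⊤}
  B6: | IN={d:3; rest ⊤} | OUT={d:3; rest ⊤}

Merge at B3: IN[B3] = OUT[B0] ⊔ OUT[B2] = {a: ⊤, b: ⊤, c: ⊤, d: ⊤, e: ⊤, f: ⊤}
Applying B3's transfer function to that IN value gives OUT[B3] (row B3 above).

Answer: {a: ⊤, b: 2, c: ⊤, d: ⊤, e: ⊤, f: ⊤}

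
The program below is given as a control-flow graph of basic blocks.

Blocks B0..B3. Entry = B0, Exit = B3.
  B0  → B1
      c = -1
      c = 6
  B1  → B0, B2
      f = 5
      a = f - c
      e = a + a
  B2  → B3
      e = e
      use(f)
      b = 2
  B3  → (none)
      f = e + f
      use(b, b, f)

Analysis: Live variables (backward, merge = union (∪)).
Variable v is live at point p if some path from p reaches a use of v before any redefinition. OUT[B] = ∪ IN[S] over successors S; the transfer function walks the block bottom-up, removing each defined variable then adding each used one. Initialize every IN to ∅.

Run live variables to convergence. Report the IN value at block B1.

Answer: {c}

Derivation:
Per-block solution:
  B0:   IN={}   OUT={c}
  B1:   IN={c}   OUT={e, f}
  B2:   IN={e, f}   OUT={b, e, f}
  B3:   IN={b, e, f}   OUT={}

Merge at B1: OUT[B1] = IN[B0] ⊔ IN[B2] = {e, f}
Applying B1's transfer function to that OUT value gives IN[B1] (row B1 above).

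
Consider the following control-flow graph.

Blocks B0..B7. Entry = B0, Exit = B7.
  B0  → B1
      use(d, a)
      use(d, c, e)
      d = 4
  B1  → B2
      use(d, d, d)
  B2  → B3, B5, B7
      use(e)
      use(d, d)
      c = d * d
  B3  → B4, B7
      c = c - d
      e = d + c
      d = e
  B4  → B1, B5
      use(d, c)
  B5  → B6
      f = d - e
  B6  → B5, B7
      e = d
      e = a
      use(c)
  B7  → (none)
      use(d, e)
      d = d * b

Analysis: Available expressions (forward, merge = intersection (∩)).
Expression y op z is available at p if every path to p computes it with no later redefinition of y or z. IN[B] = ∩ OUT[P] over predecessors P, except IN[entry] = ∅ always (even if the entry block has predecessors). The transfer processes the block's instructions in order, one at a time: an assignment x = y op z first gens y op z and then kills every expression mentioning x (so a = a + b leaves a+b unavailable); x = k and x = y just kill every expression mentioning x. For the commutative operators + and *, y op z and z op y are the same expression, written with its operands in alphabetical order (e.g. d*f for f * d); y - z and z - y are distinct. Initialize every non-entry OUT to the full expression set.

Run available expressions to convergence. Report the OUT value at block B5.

Fixpoint table:
  B0:  IN={}  OUT={}
  B1:  IN={}  OUT={}
  B2:  IN={}  OUT={d*d}
  B3:  IN={d*d}  OUT={}
  B4:  IN={}  OUT={}
  B5:  IN={}  OUT={d-e}
  B6:  IN={d-e}  OUT={}
  B7:  IN={}  OUT={}

Merge at B5: IN[B5] = OUT[B2] ∩ OUT[B4] ∩ OUT[B6] = {}
Applying B5's transfer function to that IN value gives OUT[B5] (row B5 above).

Answer: {d-e}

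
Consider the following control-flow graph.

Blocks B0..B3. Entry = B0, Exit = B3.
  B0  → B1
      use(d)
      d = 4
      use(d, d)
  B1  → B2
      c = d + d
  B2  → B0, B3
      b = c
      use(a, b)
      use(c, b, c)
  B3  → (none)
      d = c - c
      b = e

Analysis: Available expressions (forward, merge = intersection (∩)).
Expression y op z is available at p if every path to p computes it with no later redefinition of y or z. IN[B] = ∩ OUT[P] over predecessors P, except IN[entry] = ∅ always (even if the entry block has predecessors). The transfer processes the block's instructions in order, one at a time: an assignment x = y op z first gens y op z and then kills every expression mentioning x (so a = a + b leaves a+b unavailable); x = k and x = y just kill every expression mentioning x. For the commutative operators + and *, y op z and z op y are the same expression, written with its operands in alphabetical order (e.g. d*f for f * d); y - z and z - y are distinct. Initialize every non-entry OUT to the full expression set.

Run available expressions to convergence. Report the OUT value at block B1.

Converged values:
  B0:  IN={}  OUT={}
  B1:  IN={}  OUT={d+d}
  B2:  IN={d+d}  OUT={d+d}
  B3:  IN={d+d}  OUT={c-c}

Merge at B1: IN[B1] = OUT[B0] = {}
Applying B1's transfer function to that IN value gives OUT[B1] (row B1 above).

Answer: {d+d}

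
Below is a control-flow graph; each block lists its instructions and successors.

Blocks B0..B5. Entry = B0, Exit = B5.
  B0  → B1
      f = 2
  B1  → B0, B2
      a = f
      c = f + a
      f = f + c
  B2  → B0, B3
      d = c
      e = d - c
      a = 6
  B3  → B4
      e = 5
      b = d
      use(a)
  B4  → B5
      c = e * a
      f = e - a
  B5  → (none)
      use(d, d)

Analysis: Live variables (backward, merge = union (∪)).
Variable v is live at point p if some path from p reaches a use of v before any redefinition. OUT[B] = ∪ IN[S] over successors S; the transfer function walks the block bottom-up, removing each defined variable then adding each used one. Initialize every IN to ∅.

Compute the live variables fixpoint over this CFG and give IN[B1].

Answer: {f}

Working:
Per-block solution:
  B0: | IN={} | OUT={f}
  B1: | IN={f} | OUT={c}
  B2: | IN={c} | OUT={a, d}
  B3: | IN={a, d} | OUT={a, d, e}
  B4: | IN={a, d, e} | OUT={d}
  B5: | IN={d} | OUT={}

Merge at B1: OUT[B1] = IN[B0] ⊔ IN[B2] = {c}
Applying B1's transfer function to that OUT value gives IN[B1] (row B1 above).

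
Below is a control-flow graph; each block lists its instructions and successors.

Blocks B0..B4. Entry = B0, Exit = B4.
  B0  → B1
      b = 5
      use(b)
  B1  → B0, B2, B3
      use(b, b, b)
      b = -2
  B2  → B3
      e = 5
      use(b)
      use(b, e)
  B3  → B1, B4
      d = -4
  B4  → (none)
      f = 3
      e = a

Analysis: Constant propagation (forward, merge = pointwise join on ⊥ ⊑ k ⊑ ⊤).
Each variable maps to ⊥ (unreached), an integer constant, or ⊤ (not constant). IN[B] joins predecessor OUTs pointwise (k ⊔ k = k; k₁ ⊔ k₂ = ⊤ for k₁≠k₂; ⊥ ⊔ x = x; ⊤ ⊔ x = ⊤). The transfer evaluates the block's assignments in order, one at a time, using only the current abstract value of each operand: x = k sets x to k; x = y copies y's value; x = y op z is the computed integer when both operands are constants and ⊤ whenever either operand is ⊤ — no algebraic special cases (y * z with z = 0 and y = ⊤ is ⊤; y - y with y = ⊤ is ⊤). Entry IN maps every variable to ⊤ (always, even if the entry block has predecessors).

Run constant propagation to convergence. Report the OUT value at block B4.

Answer: {a: ⊤, b: -2, c: ⊤, d: -4, e: ⊤, f: 3}

Derivation:
Fixpoint table:
  B0: | IN=(all ⊤) | OUT={b:5; rest ⊤}
  B1: | IN=(all ⊤) | OUT={b:-2; rest ⊤}
  B2: | IN={b:-2; rest ⊤} | OUT={b:-2, e:5; rest ⊤}
  B3: | IN={b:-2; rest ⊤} | OUT={b:-2, d:-4; rest ⊤}
  B4: | IN={b:-2, d:-4; rest ⊤} | OUT={b:-2, d:-4, f:3; rest ⊤}

Merge at B4: IN[B4] = OUT[B3] = {a: ⊤, b: -2, c: ⊤, d: -4, e: ⊤, f: ⊤}
Applying B4's transfer function to that IN value gives OUT[B4] (row B4 above).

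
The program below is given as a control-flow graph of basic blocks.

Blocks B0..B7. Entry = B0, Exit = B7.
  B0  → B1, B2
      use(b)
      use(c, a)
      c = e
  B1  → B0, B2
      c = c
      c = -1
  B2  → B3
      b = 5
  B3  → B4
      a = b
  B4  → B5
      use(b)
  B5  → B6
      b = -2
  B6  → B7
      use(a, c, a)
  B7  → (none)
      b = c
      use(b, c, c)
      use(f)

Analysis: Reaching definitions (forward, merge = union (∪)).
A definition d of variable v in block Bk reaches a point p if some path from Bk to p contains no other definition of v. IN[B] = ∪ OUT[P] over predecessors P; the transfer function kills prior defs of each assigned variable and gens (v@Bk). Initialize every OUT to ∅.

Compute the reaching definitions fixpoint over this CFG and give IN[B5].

Converged values:
  B0: | IN={c@B1} | OUT={c@B0}
  B1: | IN={c@B0} | OUT={c@B1}
  B2: | IN={c@B0, c@B1} | OUT={b@B2, c@B0, c@B1}
  B3: | IN={b@B2, c@B0, c@B1} | OUT={a@B3, b@B2, c@B0, c@B1}
  B4: | IN={a@B3, b@B2, c@B0, c@B1} | OUT={a@B3, b@B2, c@B0, c@B1}
  B5: | IN={a@B3, b@B2, c@B0, c@B1} | OUT={a@B3, b@B5, c@B0, c@B1}
  B6: | IN={a@B3, b@B5, c@B0, c@B1} | OUT={a@B3, b@B5, c@B0, c@B1}
  B7: | IN={a@B3, b@B5, c@B0, c@B1} | OUT={a@B3, b@B7, c@B0, c@B1}

Merge at B5: IN[B5] = OUT[B4] = {a@B3, b@B2, c@B0, c@B1}

Answer: {a@B3, b@B2, c@B0, c@B1}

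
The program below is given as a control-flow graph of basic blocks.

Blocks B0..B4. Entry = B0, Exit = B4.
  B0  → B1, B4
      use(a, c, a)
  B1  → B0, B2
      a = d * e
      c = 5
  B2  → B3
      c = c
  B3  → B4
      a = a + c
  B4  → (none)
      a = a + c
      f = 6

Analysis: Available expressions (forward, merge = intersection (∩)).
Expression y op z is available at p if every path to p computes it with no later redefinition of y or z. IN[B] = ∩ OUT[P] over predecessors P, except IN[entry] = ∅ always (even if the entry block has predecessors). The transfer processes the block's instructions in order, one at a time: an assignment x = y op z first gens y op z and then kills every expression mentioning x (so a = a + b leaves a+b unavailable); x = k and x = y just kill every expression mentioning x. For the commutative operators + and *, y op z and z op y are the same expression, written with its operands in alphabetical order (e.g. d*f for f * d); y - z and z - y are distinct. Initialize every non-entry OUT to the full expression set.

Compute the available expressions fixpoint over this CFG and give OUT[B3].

Converged values:
  B0: | IN={} | OUT={}
  B1: | IN={} | OUT={d*e}
  B2: | IN={d*e} | OUT={d*e}
  B3: | IN={d*e} | OUT={d*e}
  B4: | IN={} | OUT={}

Merge at B3: IN[B3] = OUT[B2] = {d*e}
Applying B3's transfer function to that IN value gives OUT[B3] (row B3 above).

Answer: {d*e}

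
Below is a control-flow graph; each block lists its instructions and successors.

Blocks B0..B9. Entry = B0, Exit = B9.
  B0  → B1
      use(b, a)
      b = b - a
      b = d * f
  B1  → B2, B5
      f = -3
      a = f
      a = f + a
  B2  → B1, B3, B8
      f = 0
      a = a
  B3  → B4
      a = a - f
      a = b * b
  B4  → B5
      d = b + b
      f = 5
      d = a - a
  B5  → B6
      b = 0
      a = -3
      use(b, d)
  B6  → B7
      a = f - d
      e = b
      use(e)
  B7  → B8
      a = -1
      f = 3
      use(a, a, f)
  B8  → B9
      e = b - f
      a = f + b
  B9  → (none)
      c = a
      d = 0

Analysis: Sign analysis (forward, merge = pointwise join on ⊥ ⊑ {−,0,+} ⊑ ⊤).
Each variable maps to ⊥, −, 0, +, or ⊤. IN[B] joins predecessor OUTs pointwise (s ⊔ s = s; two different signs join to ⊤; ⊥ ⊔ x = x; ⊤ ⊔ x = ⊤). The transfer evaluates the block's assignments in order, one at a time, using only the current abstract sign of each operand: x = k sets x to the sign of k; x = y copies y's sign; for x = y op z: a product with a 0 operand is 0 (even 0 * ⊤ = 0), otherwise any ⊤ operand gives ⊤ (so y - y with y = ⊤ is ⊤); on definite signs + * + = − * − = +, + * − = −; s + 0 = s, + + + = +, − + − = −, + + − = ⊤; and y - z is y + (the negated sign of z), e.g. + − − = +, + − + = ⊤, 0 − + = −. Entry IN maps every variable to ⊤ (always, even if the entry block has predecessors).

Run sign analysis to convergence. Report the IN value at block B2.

Answer: {a: -, b: ⊤, c: ⊤, d: ⊤, e: ⊤, f: -}

Derivation:
Per-block solution:
  B0: | IN=(all ⊤) | OUT=(all ⊤)
  B1: | IN=(all ⊤) | OUT={a:-, f:-; rest ⊤}
  B2: | IN={a:-, f:-; rest ⊤} | OUT={a:-, f:0; rest ⊤}
  B3: | IN={a:-, f:0; rest ⊤} | OUT={f:0; rest ⊤}
  B4: | IN={f:0; rest ⊤} | OUT={f:+; rest ⊤}
  B5: | IN=(all ⊤) | OUT={a:-, b:0; rest ⊤}
  B6: | IN={a:-, b:0; rest ⊤} | OUT={b:0, e:0; rest ⊤}
  B7: | IN={b:0, e:0; rest ⊤} | OUT={a:-, b:0, e:0, f:+; rest ⊤}
  B8: | IN={a:-; rest ⊤} | OUT=(all ⊤)
  B9: | IN=(all ⊤) | OUT={d:0; rest ⊤}

Merge at B2: IN[B2] = OUT[B1] = {a: -, b: ⊤, c: ⊤, d: ⊤, e: ⊤, f: -}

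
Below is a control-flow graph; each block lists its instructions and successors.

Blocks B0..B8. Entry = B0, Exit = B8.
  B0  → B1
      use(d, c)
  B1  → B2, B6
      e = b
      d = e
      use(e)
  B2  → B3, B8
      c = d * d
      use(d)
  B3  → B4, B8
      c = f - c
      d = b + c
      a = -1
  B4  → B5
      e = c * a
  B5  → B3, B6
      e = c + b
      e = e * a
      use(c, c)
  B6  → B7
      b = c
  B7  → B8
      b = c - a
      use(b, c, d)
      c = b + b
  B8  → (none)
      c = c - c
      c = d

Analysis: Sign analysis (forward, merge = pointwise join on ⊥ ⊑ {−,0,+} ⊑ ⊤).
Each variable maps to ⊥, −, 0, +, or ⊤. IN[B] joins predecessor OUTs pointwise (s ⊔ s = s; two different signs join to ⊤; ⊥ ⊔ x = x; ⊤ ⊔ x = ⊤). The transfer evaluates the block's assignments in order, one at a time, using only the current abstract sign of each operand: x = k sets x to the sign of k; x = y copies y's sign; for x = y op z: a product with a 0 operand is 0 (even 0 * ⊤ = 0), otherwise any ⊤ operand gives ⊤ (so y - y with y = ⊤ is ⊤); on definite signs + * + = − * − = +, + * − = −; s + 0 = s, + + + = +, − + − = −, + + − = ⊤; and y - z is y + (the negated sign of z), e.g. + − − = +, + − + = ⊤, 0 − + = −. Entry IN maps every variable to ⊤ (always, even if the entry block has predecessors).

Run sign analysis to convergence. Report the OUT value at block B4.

Fixpoint table:
  B0: | IN=(all ⊤) | OUT=(all ⊤)
  B1: | IN=(all ⊤) | OUT=(all ⊤)
  B2: | IN=(all ⊤) | OUT=(all ⊤)
  B3: | IN=(all ⊤) | OUT={a:-; rest ⊤}
  B4: | IN={a:-; rest ⊤} | OUT={a:-; rest ⊤}
  B5: | IN={a:-; rest ⊤} | OUT={a:-; rest ⊤}
  B6: | IN=(all ⊤) | OUT=(all ⊤)
  B7: | IN=(all ⊤) | OUT=(all ⊤)
  B8: | IN=(all ⊤) | OUT=(all ⊤)

Merge at B4: IN[B4] = OUT[B3] = {a: -, b: ⊤, c: ⊤, d: ⊤, e: ⊤, f: ⊤}
Applying B4's transfer function to that IN value gives OUT[B4] (row B4 above).

Answer: {a: -, b: ⊤, c: ⊤, d: ⊤, e: ⊤, f: ⊤}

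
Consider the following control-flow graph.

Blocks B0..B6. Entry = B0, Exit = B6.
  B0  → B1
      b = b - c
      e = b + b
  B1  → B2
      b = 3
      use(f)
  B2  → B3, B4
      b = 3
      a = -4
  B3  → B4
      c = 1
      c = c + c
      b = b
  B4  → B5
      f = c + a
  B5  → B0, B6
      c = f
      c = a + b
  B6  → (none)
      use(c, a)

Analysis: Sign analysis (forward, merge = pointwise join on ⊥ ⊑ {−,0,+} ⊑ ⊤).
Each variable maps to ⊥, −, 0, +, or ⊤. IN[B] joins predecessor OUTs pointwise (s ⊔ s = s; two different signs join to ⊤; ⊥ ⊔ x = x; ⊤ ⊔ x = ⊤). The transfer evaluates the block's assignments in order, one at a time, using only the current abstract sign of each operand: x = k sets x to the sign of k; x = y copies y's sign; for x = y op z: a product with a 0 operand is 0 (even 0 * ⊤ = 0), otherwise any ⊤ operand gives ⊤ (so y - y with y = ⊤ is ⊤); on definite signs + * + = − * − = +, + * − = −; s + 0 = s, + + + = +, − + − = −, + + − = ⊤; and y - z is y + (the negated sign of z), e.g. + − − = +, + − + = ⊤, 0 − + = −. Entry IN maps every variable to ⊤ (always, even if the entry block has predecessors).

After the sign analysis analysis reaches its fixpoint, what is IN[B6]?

Answer: {a: -, b: +, c: ⊤, d: ⊤, e: ⊤, f: ⊤}

Derivation:
Converged values:
  B0:  IN=(all ⊤)  OUT=(all ⊤)
  B1:  IN=(all ⊤)  OUT={b:+; rest ⊤}
  B2:  IN={b:+; rest ⊤}  OUT={a:-, b:+; rest ⊤}
  B3:  IN={a:-, b:+; rest ⊤}  OUT={a:-, b:+, c:+; rest ⊤}
  B4:  IN={a:-, b:+; rest ⊤}  OUT={a:-, b:+; rest ⊤}
  B5:  IN={a:-, b:+; rest ⊤}  OUT={a:-, b:+; rest ⊤}
  B6:  IN={a:-, b:+; rest ⊤}  OUT={a:-, b:+; rest ⊤}

Merge at B6: IN[B6] = OUT[B5] = {a: -, b: +, c: ⊤, d: ⊤, e: ⊤, f: ⊤}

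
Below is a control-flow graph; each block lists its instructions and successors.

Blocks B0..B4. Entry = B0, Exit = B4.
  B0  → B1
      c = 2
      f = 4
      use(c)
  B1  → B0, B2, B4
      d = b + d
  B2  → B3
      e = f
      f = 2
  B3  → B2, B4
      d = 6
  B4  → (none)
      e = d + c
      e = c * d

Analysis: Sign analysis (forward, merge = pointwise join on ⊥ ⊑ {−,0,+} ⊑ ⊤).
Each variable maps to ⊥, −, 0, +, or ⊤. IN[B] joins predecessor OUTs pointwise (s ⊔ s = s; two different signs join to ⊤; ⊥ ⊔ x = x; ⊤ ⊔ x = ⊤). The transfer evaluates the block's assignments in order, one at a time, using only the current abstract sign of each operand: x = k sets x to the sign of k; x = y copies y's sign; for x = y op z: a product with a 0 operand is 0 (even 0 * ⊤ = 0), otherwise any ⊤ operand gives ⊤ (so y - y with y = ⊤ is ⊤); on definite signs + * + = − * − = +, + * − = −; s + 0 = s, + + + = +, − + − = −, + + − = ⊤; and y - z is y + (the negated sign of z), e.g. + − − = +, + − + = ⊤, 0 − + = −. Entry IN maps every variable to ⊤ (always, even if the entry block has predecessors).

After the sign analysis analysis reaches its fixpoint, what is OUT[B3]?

Answer: {a: ⊤, b: ⊤, c: +, d: +, e: +, f: +}

Working:
Converged values:
  B0: | IN=(all ⊤) | OUT={c:+, f:+; rest ⊤}
  B1: | IN={c:+, f:+; rest ⊤} | OUT={c:+, f:+; rest ⊤}
  B2: | IN={c:+, f:+; rest ⊤} | OUT={c:+, e:+, f:+; rest ⊤}
  B3: | IN={c:+, e:+, f:+; rest ⊤} | OUT={c:+, d:+, e:+, f:+; rest ⊤}
  B4: | IN={c:+, f:+; rest ⊤} | OUT={c:+, f:+; rest ⊤}

Merge at B3: IN[B3] = OUT[B2] = {a: ⊤, b: ⊤, c: +, d: ⊤, e: +, f: +}
Applying B3's transfer function to that IN value gives OUT[B3] (row B3 above).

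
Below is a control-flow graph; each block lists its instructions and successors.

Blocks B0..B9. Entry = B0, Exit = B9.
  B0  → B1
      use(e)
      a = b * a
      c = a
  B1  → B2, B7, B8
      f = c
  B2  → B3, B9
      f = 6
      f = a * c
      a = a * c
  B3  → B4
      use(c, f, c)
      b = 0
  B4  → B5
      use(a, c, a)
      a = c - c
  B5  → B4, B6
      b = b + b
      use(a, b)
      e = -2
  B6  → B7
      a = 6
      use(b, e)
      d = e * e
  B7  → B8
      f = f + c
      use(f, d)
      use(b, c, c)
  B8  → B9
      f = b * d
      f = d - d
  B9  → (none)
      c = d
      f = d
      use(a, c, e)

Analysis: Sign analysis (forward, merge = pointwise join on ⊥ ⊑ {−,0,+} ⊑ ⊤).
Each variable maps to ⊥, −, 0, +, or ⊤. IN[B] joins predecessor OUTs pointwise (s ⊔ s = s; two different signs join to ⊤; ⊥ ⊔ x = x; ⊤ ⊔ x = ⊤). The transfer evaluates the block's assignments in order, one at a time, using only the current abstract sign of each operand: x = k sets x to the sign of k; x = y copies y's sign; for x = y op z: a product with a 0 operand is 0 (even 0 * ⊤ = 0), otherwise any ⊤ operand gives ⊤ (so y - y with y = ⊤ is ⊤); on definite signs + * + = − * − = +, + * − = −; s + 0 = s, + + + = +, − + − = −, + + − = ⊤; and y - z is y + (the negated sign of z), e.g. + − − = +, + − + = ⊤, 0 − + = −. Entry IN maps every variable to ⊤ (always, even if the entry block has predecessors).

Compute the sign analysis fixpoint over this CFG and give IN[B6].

Converged values:
  B0:   IN=(all ⊤)   OUT=(all ⊤)
  B1:   IN=(all ⊤)   OUT=(all ⊤)
  B2:   IN=(all ⊤)   OUT=(all ⊤)
  B3:   IN=(all ⊤)   OUT={b:0; rest ⊤}
  B4:   IN={b:0; rest ⊤}   OUT={b:0; rest ⊤}
  B5:   IN={b:0; rest ⊤}   OUT={b:0, e:-; rest ⊤}
  B6:   IN={b:0, e:-; rest ⊤}   OUT={a:+, b:0, d:+, e:-; rest ⊤}
  B7:   IN=(all ⊤)   OUT=(all ⊤)
  B8:   IN=(all ⊤)   OUT=(all ⊤)
  B9:   IN=(all ⊤)   OUT=(all ⊤)

Merge at B6: IN[B6] = OUT[B5] = {a: ⊤, b: 0, c: ⊤, d: ⊤, e: -, f: ⊤}

Answer: {a: ⊤, b: 0, c: ⊤, d: ⊤, e: -, f: ⊤}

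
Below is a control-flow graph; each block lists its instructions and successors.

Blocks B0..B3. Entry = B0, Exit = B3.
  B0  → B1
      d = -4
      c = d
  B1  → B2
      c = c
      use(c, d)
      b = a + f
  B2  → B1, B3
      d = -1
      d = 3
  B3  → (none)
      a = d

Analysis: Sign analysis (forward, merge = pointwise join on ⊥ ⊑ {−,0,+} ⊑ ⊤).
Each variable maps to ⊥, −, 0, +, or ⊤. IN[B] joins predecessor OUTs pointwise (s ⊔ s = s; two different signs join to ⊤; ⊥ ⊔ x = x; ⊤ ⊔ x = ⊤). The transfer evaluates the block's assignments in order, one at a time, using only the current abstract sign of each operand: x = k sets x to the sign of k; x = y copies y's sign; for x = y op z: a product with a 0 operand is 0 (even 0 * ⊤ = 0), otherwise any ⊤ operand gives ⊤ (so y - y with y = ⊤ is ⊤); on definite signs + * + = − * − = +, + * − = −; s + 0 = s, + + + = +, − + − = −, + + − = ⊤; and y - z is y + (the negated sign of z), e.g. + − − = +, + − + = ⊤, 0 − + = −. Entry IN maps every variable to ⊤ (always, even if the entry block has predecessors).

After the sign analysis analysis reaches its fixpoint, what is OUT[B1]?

Answer: {a: ⊤, b: ⊤, c: -, d: ⊤, e: ⊤, f: ⊤}

Derivation:
Converged values:
  B0: | IN=(all ⊤) | OUT={c:-, d:-; rest ⊤}
  B1: | IN={c:-; rest ⊤} | OUT={c:-; rest ⊤}
  B2: | IN={c:-; rest ⊤} | OUT={c:-, d:+; rest ⊤}
  B3: | IN={c:-, d:+; rest ⊤} | OUT={a:+, c:-, d:+; rest ⊤}

Merge at B1: IN[B1] = OUT[B0] ⊔ OUT[B2] = {a: ⊤, b: ⊤, c: -, d: ⊤, e: ⊤, f: ⊤}
Applying B1's transfer function to that IN value gives OUT[B1] (row B1 above).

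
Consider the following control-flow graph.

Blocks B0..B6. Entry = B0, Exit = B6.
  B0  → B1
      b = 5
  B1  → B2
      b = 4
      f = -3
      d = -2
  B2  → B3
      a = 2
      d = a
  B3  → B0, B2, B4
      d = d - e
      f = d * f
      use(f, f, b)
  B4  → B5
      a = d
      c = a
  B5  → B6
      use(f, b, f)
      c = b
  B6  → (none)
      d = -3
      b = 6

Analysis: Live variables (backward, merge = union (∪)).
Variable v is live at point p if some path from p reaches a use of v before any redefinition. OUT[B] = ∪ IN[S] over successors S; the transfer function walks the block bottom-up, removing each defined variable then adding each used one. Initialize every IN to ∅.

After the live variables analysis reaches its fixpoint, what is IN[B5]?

Answer: {b, f}

Trace:
Converged values:
  B0: | IN={e} | OUT={e}
  B1: | IN={e} | OUT={b, e, f}
  B2: | IN={b, e, f} | OUT={b, d, e, f}
  B3: | IN={b, d, e, f} | OUT={b, d, e, f}
  B4: | IN={b, d, f} | OUT={b, f}
  B5: | IN={b, f} | OUT={}
  B6: | IN={} | OUT={}

Merge at B5: OUT[B5] = IN[B6] = {}
Applying B5's transfer function to that OUT value gives IN[B5] (row B5 above).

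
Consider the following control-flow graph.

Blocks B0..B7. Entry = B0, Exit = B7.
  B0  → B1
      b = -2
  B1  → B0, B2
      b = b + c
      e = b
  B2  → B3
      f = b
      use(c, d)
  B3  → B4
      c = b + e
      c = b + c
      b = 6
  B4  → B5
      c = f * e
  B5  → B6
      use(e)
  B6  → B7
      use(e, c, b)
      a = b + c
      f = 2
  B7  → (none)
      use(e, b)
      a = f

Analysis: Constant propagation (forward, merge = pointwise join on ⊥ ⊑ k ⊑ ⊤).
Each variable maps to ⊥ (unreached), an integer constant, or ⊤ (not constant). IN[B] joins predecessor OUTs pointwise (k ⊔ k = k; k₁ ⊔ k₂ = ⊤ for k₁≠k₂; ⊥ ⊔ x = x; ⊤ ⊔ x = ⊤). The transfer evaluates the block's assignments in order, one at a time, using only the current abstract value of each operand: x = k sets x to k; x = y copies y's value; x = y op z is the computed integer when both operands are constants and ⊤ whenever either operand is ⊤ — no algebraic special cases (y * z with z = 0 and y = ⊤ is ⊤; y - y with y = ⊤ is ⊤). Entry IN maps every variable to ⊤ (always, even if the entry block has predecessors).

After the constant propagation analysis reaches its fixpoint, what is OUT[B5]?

Answer: {a: ⊤, b: 6, c: ⊤, d: ⊤, e: ⊤, f: ⊤}

Trace:
Converged values:
  B0:  IN=(all ⊤)  OUT={b:-2; rest ⊤}
  B1:  IN={b:-2; rest ⊤}  OUT=(all ⊤)
  B2:  IN=(all ⊤)  OUT=(all ⊤)
  B3:  IN=(all ⊤)  OUT={b:6; rest ⊤}
  B4:  IN={b:6; rest ⊤}  OUT={b:6; rest ⊤}
  B5:  IN={b:6; rest ⊤}  OUT={b:6; rest ⊤}
  B6:  IN={b:6; rest ⊤}  OUT={b:6, f:2; rest ⊤}
  B7:  IN={b:6, f:2; rest ⊤}  OUT={a:2, b:6, f:2; rest ⊤}

Merge at B5: IN[B5] = OUT[B4] = {a: ⊤, b: 6, c: ⊤, d: ⊤, e: ⊤, f: ⊤}
Applying B5's transfer function to that IN value gives OUT[B5] (row B5 above).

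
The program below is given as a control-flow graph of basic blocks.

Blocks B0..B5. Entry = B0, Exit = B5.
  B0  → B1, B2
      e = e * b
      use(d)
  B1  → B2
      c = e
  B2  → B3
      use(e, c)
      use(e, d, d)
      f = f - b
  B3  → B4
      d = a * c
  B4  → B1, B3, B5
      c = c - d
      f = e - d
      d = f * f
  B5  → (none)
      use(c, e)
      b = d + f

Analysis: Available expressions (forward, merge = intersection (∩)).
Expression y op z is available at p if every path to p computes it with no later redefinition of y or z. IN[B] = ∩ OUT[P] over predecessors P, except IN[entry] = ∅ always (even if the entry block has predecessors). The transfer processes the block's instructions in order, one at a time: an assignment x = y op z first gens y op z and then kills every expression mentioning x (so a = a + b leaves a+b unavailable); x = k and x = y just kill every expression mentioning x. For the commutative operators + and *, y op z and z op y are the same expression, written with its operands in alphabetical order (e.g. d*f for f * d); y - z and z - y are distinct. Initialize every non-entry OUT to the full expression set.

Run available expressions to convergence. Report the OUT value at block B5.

Answer: {d+f, f*f}

Trace:
Per-block solution:
  B0:  IN={}  OUT={}
  B1:  IN={}  OUT={}
  B2:  IN={}  OUT={}
  B3:  IN={}  OUT={a*c}
  B4:  IN={a*c}  OUT={f*f}
  B5:  IN={f*f}  OUT={d+f, f*f}

Merge at B5: IN[B5] = OUT[B4] = {f*f}
Applying B5's transfer function to that IN value gives OUT[B5] (row B5 above).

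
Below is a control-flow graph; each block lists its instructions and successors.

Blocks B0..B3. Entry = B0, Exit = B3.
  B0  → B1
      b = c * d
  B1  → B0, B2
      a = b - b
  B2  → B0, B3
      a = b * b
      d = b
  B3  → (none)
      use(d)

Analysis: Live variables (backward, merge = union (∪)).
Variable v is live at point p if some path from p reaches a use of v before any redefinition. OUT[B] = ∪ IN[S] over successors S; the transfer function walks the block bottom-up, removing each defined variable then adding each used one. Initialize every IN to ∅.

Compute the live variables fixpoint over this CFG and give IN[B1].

Fixpoint table:
  B0: | IN={c, d} | OUT={b, c, d}
  B1: | IN={b, c, d} | OUT={b, c, d}
  B2: | IN={b, c} | OUT={c, d}
  B3: | IN={d} | OUT={}

Merge at B1: OUT[B1] = IN[B0] ⊔ IN[B2] = {b, c, d}
Applying B1's transfer function to that OUT value gives IN[B1] (row B1 above).

Answer: {b, c, d}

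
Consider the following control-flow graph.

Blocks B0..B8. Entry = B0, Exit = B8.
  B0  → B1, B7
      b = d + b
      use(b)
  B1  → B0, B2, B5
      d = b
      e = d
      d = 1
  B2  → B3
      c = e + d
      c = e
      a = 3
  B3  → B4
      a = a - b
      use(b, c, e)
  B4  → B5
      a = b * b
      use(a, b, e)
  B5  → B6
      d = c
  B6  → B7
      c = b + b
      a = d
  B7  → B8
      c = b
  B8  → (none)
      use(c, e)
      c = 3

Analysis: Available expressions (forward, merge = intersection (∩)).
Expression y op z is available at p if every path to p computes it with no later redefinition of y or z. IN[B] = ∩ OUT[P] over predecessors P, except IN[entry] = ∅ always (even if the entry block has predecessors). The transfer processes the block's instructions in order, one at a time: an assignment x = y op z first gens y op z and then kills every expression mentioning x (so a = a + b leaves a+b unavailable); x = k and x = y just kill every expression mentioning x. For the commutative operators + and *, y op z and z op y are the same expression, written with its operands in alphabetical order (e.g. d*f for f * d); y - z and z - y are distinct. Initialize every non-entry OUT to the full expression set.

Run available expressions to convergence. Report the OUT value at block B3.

Answer: {d+e}

Trace:
Fixpoint table:
  B0:   IN={}   OUT={}
  B1:   IN={}   OUT={}
  B2:   IN={}   OUT={d+e}
  B3:   IN={d+e}   OUT={d+e}
  B4:   IN={d+e}   OUT={b*b, d+e}
  B5:   IN={}   OUT={}
  B6:   IN={}   OUT={b+b}
  B7:   IN={}   OUT={}
  B8:   IN={}   OUT={}

Merge at B3: IN[B3] = OUT[B2] = {d+e}
Applying B3's transfer function to that IN value gives OUT[B3] (row B3 above).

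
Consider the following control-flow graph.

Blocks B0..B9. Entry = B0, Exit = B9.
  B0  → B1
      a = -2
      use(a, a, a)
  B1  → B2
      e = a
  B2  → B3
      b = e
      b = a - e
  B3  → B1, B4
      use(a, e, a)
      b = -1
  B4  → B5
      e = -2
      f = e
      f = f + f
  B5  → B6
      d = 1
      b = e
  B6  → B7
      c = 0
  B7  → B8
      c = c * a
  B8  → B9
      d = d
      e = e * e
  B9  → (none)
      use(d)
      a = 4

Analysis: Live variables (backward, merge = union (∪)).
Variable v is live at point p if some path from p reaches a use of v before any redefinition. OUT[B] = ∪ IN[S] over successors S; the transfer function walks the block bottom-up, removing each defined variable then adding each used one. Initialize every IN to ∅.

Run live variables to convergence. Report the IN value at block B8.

Converged values:
  B0: | IN={} | OUT={a}
  B1: | IN={a} | OUT={a, e}
  B2: | IN={a, e} | OUT={a, e}
  B3: | IN={a, e} | OUT={a}
  B4: | IN={a} | OUT={a, e}
  B5: | IN={a, e} | OUT={a, d, e}
  B6: | IN={a, d, e} | OUT={a, c, d, e}
  B7: | IN={a, c, d, e} | OUT={d, e}
  B8: | IN={d, e} | OUT={d}
  B9: | IN={d} | OUT={}

Merge at B8: OUT[B8] = IN[B9] = {d}
Applying B8's transfer function to that OUT value gives IN[B8] (row B8 above).

Answer: {d, e}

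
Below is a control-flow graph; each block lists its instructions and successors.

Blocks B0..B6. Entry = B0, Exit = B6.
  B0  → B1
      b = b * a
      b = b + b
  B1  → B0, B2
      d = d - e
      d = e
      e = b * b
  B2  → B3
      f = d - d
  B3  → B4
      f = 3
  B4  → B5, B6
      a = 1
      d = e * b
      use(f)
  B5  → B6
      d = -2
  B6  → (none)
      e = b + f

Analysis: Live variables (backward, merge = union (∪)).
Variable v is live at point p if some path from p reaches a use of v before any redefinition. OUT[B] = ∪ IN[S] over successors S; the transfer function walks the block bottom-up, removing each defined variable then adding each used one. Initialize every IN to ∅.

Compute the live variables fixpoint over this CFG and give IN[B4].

Answer: {b, e, f}

Trace:
Per-block solution:
  B0:   IN={a, b, d, e}   OUT={a, b, d, e}
  B1:   IN={a, b, d, e}   OUT={a, b, d, e}
  B2:   IN={b, d, e}   OUT={b, e}
  B3:   IN={b, e}   OUT={b, e, f}
  B4:   IN={b, e, f}   OUT={b, f}
  B5:   IN={b, f}   OUT={b, f}
  B6:   IN={b, f}   OUT={}

Merge at B4: OUT[B4] = IN[B5] ⊔ IN[B6] = {b, f}
Applying B4's transfer function to that OUT value gives IN[B4] (row B4 above).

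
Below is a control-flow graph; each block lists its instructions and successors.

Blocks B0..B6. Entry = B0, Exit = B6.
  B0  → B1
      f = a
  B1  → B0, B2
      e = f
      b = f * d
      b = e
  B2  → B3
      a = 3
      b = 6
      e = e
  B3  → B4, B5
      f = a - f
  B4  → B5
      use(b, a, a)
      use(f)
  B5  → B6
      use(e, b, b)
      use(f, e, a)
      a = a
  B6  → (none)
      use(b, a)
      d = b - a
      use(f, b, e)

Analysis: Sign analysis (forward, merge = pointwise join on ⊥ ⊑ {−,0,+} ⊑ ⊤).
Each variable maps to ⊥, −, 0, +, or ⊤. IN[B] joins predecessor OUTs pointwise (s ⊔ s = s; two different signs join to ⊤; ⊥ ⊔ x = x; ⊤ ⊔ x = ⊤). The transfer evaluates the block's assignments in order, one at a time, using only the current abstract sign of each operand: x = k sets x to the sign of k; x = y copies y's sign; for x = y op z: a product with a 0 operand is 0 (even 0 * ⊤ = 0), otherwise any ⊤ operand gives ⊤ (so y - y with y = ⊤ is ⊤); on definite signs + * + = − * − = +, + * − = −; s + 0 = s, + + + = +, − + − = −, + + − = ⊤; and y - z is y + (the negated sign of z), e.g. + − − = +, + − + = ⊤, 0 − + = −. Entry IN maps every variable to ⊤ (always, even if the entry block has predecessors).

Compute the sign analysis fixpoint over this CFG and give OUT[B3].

Converged values:
  B0:   IN=(all ⊤)   OUT=(all ⊤)
  B1:   IN=(all ⊤)   OUT=(all ⊤)
  B2:   IN=(all ⊤)   OUT={a:+, b:+; rest ⊤}
  B3:   IN={a:+, b:+; rest ⊤}   OUT={a:+, b:+; rest ⊤}
  B4:   IN={a:+, b:+; rest ⊤}   OUT={a:+, b:+; rest ⊤}
  B5:   IN={a:+, b:+; rest ⊤}   OUT={a:+, b:+; rest ⊤}
  B6:   IN={a:+, b:+; rest ⊤}   OUT={a:+, b:+; rest ⊤}

Merge at B3: IN[B3] = OUT[B2] = {a: +, b: +, c: ⊤, d: ⊤, e: ⊤, f: ⊤}
Applying B3's transfer function to that IN value gives OUT[B3] (row B3 above).

Answer: {a: +, b: +, c: ⊤, d: ⊤, e: ⊤, f: ⊤}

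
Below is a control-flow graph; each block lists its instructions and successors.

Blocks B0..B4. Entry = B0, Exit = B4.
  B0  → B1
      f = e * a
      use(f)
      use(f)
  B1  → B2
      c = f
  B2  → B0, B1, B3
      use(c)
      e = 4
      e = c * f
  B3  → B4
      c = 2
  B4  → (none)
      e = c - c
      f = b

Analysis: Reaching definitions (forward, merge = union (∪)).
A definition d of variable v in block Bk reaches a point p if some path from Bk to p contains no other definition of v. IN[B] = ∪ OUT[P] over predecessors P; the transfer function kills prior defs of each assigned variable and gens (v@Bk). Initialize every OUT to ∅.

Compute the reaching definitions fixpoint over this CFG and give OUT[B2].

Answer: {c@B1, e@B2, f@B0}

Derivation:
Per-block solution:
  B0:  IN={c@B1, e@B2, f@B0}  OUT={c@B1, e@B2, f@B0}
  B1:  IN={c@B1, e@B2, f@B0}  OUT={c@B1, e@B2, f@B0}
  B2:  IN={c@B1, e@B2, f@B0}  OUT={c@B1, e@B2, f@B0}
  B3:  IN={c@B1, e@B2, f@B0}  OUT={c@B3, e@B2, f@B0}
  B4:  IN={c@B3, e@B2, f@B0}  OUT={c@B3, e@B4, f@B4}

Merge at B2: IN[B2] = OUT[B1] = {c@B1, e@B2, f@B0}
Applying B2's transfer function to that IN value gives OUT[B2] (row B2 above).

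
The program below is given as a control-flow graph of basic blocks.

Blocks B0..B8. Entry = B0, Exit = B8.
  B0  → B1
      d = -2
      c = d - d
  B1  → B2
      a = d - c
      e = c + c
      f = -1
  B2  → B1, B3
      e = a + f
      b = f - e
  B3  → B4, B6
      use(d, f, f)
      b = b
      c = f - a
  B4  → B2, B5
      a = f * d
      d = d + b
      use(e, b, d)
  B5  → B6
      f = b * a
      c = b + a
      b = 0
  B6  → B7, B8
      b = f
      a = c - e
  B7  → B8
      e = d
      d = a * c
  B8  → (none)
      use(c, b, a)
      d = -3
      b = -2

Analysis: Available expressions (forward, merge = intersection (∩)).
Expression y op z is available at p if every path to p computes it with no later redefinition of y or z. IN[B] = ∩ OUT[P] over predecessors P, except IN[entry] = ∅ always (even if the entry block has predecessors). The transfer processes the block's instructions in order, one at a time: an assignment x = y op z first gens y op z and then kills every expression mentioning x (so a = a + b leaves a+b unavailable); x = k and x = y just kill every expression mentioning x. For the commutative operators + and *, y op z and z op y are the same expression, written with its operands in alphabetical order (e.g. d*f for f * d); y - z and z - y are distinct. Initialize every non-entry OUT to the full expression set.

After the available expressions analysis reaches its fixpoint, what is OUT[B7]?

Fixpoint table:
  B0: | IN={} | OUT={d-d}
  B1: | IN={} | OUT={c+c, d-c}
  B2: | IN={} | OUT={a+f, f-e}
  B3: | IN={a+f, f-e} | OUT={a+f, f-a, f-e}
  B4: | IN={a+f, f-a, f-e} | OUT={f-e}
  B5: | IN={f-e} | OUT={}
  B6: | IN={} | OUT={c-e}
  B7: | IN={c-e} | OUT={a*c}
  B8: | IN={} | OUT={}

Merge at B7: IN[B7] = OUT[B6] = {c-e}
Applying B7's transfer function to that IN value gives OUT[B7] (row B7 above).

Answer: {a*c}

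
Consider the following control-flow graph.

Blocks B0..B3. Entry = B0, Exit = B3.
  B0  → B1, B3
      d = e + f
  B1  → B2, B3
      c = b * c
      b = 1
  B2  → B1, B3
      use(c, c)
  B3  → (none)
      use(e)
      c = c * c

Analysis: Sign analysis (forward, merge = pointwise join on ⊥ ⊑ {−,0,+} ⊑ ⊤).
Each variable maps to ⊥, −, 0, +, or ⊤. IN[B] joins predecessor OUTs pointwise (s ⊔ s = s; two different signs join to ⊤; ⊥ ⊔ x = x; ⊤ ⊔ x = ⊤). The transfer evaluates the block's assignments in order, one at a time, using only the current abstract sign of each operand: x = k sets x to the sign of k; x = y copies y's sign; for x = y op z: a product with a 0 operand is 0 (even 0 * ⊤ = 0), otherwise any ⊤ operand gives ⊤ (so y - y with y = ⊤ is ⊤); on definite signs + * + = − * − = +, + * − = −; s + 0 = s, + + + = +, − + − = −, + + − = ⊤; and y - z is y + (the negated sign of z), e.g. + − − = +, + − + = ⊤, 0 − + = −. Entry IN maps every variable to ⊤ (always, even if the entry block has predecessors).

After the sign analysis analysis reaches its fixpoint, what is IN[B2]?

Per-block solution:
  B0:  IN=(all ⊤)  OUT=(all ⊤)
  B1:  IN=(all ⊤)  OUT={b:+; rest ⊤}
  B2:  IN={b:+; rest ⊤}  OUT={b:+; rest ⊤}
  B3:  IN=(all ⊤)  OUT=(all ⊤)

Merge at B2: IN[B2] = OUT[B1] = {a: ⊤, b: +, c: ⊤, d: ⊤, e: ⊤, f: ⊤}

Answer: {a: ⊤, b: +, c: ⊤, d: ⊤, e: ⊤, f: ⊤}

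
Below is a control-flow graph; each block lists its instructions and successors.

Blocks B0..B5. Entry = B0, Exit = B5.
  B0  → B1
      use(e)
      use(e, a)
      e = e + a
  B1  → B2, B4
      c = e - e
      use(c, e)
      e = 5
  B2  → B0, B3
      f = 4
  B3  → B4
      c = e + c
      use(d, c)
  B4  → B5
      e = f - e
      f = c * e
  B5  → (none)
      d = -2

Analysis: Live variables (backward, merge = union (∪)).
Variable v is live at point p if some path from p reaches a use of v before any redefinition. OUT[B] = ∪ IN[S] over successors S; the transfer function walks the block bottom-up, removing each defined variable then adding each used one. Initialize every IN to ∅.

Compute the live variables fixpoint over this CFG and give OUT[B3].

Answer: {c, e, f}

Trace:
Per-block solution:
  B0:   IN={a, d, e, f}   OUT={a, d, e, f}
  B1:   IN={a, d, e, f}   OUT={a, c, d, e, f}
  B2:   IN={a, c, d, e}   OUT={a, c, d, e, f}
  B3:   IN={c, d, e, f}   OUT={c, e, f}
  B4:   IN={c, e, f}   OUT={}
  B5:   IN={}   OUT={}

Merge at B3: OUT[B3] = IN[B4] = {c, e, f}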